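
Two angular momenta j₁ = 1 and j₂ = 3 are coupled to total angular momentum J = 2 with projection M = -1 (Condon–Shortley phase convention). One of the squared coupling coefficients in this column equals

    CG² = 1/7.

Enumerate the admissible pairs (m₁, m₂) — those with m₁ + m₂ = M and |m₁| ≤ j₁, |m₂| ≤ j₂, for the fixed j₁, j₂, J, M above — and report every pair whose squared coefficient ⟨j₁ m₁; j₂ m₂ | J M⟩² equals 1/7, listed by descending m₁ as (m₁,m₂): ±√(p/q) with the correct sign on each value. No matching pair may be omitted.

Admissible pairs with m₁+m₂ = M = -1: (-1,0), (0,-1), (1,-2)
  (m₁,m₂)=(1,-2): CG² = 10/21, CG = +√(10/21)
  (m₁,m₂)=(0,-1): CG² = 8/21, CG = −√(8/21)
  (m₁,m₂)=(-1,0): CG² = 1/7, CG = +√(1/7)   ← matches the target
Pairs with CG² = 1/7: (-1,0): +√(1/7)

(-1,0): +√(1/7)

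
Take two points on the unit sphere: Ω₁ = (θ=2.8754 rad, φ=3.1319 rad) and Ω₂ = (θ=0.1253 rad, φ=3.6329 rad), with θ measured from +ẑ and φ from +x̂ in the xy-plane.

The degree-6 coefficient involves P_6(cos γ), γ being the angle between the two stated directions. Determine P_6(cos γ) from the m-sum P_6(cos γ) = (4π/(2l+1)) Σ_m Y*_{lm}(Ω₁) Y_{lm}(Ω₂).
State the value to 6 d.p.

-0.037552

Summing Y*_{l m}(θ₁,φ₁)·Y_{l m}(θ₂,φ₂) over m ∈ [−6, 6]; prefactor 4π/(2·6+1) = 0.966644:
  [-6]  conj(Y_{6,-6})(Ω₁) = (0.000160, -0.000009) ; Y_{6,-6}(Ω₂) = (-0.000002, -0.000000) ; Δ = (-0.000000, -0.000000)
  [-5]  conj(Y_{6,-5})(Ω₁) = (0.002031, -0.000099) ; Y_{6,-5}(Ω₂) = (0.000039, 0.000032) ; Δ = (0.000000, 0.000000)
  [-4]  conj(Y_{6,-4})(Ω₁) = (0.015773, -0.000612) ; Y_{6,-4}(Ω₂) = (-0.000329, -0.000790) ; Δ = (-0.000006, -0.000012)
  [-3]  conj(Y_{6,-3})(Ω₁) = (0.082778, -0.002408) ; Y_{6,-3}(Ω₂) = (-0.000955, 0.009828) ; Δ = (-0.000055, 0.000816)
  [-2]  conj(Y_{6,-2})(Ω₁) = (0.289256, -0.005608) ; Y_{6,-2}(Ω₂) = (0.043065, -0.064572) ; Δ = (0.012095, -0.018919)
  [-1]  conj(Y_{6,-1})(Ω₁) = (0.592478, -0.005743) ; Y_{6,-1}(Ω₂) = (-0.335357, 0.179439) ; Δ = (-0.197661, 0.108240)
  [+0]  conj(Y_{6,0})(Ω₁) = (0.388273, -0.000000) ; Y_{6,0}(Ω₂) = (0.856117, 0.000000) ; Δ = (0.332408, 0.000000)
  [+1]  conj(Y_{6,1})(Ω₁) = (-0.592478, -0.005743) ; Y_{6,1}(Ω₂) = (0.335357, 0.179439) ; Δ = (-0.197661, -0.108240)
  [+2]  conj(Y_{6,2})(Ω₁) = (0.289256, 0.005608) ; Y_{6,2}(Ω₂) = (0.043065, 0.064572) ; Δ = (0.012095, 0.018919)
  [+3]  conj(Y_{6,3})(Ω₁) = (-0.082778, -0.002408) ; Y_{6,3}(Ω₂) = (0.000955, 0.009828) ; Δ = (-0.000055, -0.000816)
  [+4]  conj(Y_{6,4})(Ω₁) = (0.015773, 0.000612) ; Y_{6,4}(Ω₂) = (-0.000329, 0.000790) ; Δ = (-0.000006, 0.000012)
  [+5]  conj(Y_{6,5})(Ω₁) = (-0.002031, -0.000099) ; Y_{6,5}(Ω₂) = (-0.000039, 0.000032) ; Δ = (0.000000, -0.000000)
  [+6]  conj(Y_{6,6})(Ω₁) = (0.000160, 0.000009) ; Y_{6,6}(Ω₂) = (-0.000002, 0.000000) ; Δ = (-0.000000, 0.000000)
Σ over m = (-0.038848, -0.000000); ×(4π/13) → (-0.037552, -0.000000). Real part: -0.037552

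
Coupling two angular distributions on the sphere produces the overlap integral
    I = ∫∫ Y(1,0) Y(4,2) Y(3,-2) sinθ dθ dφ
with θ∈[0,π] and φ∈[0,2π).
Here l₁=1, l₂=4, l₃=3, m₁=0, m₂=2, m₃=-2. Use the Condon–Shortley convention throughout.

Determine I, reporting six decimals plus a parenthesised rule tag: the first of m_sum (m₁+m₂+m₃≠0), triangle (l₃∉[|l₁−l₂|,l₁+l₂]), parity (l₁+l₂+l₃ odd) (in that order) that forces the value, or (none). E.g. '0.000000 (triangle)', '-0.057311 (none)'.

m-sum 0 ✓  L=8 even ✓  3≤3≤5 ✓
Π(2lᵢ+1) = 3×9×7 = 189
triangle coeff Δ(1,4,3) = 1/252
Σ_t [1,1]: t=1:−1/36 = -1/36
(3j)²=4/63 [(1 4 3; 0 0 0)], sign=+1
Σ_t [1,1]: t=1:−1/120 = -1/120
(3j)²=1/21 [(1 4 3; 0 2 -2)], sign=+1
⇒ 4πI² = 4/7
I = (+1)√(4/7/(4π)) = 0.21324362
No selection rule forces the value: the integral is nonzero (none).

0.213244 (none)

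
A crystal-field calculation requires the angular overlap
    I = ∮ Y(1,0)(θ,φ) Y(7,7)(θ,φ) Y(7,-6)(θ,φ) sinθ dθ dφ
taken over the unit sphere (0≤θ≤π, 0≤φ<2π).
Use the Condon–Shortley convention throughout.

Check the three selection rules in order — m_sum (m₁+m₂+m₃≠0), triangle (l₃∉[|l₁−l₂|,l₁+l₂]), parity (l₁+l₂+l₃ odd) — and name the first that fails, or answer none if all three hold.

m₁+m₂+m₃ = 0 + 7 − 6 = 1  ✗
triangle: |1−7|=6 ≤ l₃=7 ≤ 1+7=8
parity: l₁+l₂+l₃ = 15 is odd

m_sum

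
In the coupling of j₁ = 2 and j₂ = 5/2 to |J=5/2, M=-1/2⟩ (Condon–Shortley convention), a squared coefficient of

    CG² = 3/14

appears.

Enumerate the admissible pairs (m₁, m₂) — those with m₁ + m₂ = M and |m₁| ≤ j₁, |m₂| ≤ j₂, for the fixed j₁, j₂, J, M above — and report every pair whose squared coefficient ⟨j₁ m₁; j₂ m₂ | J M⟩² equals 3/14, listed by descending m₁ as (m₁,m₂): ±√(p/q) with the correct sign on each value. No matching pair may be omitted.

Admissible pairs with m₁+m₂ = M = -1/2: (-2,3/2), (-1,1/2), (0,-1/2), (1,-3/2), (2,-5/2)
  (m₁,m₂)=(2,-5/2): CG² = 3/14, CG = +√(3/14)   ← matches the target
  (m₁,m₂)=(1,-3/2): CG² = 6/35, CG = +√(6/35)
  (m₁,m₂)=(0,-1/2): CG² = 8/35, CG = −√(8/35)
  (m₁,m₂)=(-1,1/2): CG² = 0/1, CG = 0
  (m₁,m₂)=(-2,3/2): CG² = 27/70, CG = +√(27/70)
Pairs with CG² = 3/14: (2,-5/2): +√(3/14)

(2,-5/2): +√(3/14)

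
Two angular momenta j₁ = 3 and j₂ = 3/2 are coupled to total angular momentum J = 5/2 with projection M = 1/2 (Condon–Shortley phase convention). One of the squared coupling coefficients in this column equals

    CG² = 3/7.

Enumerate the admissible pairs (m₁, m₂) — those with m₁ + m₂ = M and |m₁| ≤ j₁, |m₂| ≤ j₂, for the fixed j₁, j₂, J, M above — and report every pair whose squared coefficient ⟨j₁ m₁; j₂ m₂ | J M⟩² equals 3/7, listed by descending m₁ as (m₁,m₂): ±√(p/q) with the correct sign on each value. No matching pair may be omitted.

Admissible pairs with m₁+m₂ = M = 1/2: (-1,3/2), (0,1/2), (1,-1/2), (2,-3/2)
  (m₁,m₂)=(2,-3/2): CG² = 3/7, CG = +√(3/7)   ← matches the target
  (m₁,m₂)=(1,-1/2): CG² = 1/70, CG = −√(1/70)
  (m₁,m₂)=(0,1/2): CG² = 6/35, CG = −√(6/35)
  (m₁,m₂)=(-1,3/2): CG² = 27/70, CG = +√(27/70)
Pairs with CG² = 3/7: (2,-3/2): +√(3/7)

(2,-3/2): +√(3/7)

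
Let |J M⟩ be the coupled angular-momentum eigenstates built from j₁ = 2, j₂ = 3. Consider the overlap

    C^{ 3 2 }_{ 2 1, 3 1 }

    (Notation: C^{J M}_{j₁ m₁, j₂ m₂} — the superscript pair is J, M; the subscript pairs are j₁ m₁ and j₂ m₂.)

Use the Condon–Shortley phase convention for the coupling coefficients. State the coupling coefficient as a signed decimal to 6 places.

j₁+j₂−J=2  J+j₁−j₂=2  J−j₁+j₂=4  j₁+j₂+J+1=9
(j₁±m₁, j₂±m₂, J±M) = (3,1,4,2,5,1)
P² = 64
sum k=0..1:
  [0] +1/48 = 1/48
  [1] −1/12 = -1/12
S = -1/16
C² = P²·S² = 1/4 ; C = -0.500000

−√(1/4) ≈ -0.500000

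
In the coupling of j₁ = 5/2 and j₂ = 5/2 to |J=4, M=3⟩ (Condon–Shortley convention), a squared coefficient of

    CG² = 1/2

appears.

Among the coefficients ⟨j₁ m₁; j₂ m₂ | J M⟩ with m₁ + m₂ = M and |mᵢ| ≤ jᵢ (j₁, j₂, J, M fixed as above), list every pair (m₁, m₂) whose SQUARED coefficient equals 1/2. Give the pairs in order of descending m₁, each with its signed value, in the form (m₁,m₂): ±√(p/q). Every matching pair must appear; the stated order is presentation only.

(5/2,1/2): +√(1/2); (1/2,5/2): −√(1/2)

Admissible pairs with m₁+m₂ = M = 3: (1/2,5/2), (3/2,3/2), (5/2,1/2)
  (m₁,m₂)=(5/2,1/2): CG² = 1/2, CG = +√(1/2)   ← matches the target
  (m₁,m₂)=(3/2,3/2): CG² = 0/1, CG = 0
  (m₁,m₂)=(1/2,5/2): CG² = 1/2, CG = −√(1/2)   ← matches the target
Pairs with CG² = 1/2: (5/2,1/2): +√(1/2); (1/2,5/2): −√(1/2)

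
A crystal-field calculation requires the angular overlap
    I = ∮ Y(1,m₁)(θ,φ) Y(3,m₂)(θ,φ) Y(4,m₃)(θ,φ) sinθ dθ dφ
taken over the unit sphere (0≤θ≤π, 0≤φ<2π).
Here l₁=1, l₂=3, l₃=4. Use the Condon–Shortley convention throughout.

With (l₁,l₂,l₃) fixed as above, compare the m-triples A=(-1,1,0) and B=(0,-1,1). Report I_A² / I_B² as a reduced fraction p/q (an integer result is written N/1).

2/5

Same 1,3,4: normalisation and zero-m 3j drop out of the ratio.
A: Δ: 0! 2! 6! / 9! → 1/252; sum: t=0:+1/96 = 1/96; 3j²(1 3 4; -1 1 0) = Δ·Π!·Σ² = 1/42  (sign +1)
B: Δ: 0! 2! 6! / 9! → 1/252; sum: t=0:+1/48 = 1/48; 3j²(1 3 4; 0 -1 1) = Δ·Π!·Σ² = 5/84  (sign -1)
I_A²/I_B² = (1/42)/(5/84) = 2/5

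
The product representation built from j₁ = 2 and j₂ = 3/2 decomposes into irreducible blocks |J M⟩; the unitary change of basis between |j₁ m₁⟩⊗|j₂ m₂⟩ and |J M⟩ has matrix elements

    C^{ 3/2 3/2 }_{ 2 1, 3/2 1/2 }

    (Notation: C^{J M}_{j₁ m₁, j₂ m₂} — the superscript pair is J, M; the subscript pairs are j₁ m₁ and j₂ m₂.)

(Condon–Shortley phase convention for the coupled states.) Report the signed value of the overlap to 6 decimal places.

j₁+j₂−J=2  J+j₁−j₂=2  J−j₁+j₂=1  j₁+j₂+J+1=6
(j₁±m₁, j₂±m₂, J±M) = (3,1,2,1,3,0)
P² = 8/5
sum k=1..1:
  [1] −1/2 = -1/2
S = -1/2
C² = P²·S² = 2/5 ; C = -0.632456

-0.632456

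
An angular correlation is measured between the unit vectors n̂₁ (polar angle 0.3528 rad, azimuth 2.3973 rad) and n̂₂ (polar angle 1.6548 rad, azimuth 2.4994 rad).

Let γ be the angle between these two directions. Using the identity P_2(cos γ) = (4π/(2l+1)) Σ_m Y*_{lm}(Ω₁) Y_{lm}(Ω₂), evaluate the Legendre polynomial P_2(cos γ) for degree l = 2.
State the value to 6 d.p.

Summing Y*_{l m}(θ₁,φ₁)·Y_{l m}(θ₂,φ₂) over m ∈ [−2, 2]; prefactor 4π/(2·2+1) = 2.513274:
  m=-2: (+0.003787-0.045961i) × (+0.108359+0.367930i) = +0.017321-0.003587i  (running Σ = +0.017321-0.003587i)
  m=-1: (-0.184256+0.169698i) × (+0.051724+0.038688i) = -0.016096+0.001649i  (running Σ = +0.001225-0.001938i)
  m=0: (+0.517821-0.000000i) × (-0.308730+0.000000i) = -0.159867+0.000000i  (running Σ = -0.158642-0.001938i)
  m=1: (+0.184256+0.169698i) × (-0.051724+0.038688i) = -0.016096-0.001649i  (running Σ = -0.174738-0.003587i)
  m=2: (+0.003787+0.045961i) × (+0.108359-0.367930i) = +0.017321+0.003587i  (running Σ = -0.157417+0.000000i)
Accumulated sum -0.157417+0.000000i; after 4π/(2l+1) scaling, -0.395632+0.000000i ⇒ P_2 = -0.395632

-0.395632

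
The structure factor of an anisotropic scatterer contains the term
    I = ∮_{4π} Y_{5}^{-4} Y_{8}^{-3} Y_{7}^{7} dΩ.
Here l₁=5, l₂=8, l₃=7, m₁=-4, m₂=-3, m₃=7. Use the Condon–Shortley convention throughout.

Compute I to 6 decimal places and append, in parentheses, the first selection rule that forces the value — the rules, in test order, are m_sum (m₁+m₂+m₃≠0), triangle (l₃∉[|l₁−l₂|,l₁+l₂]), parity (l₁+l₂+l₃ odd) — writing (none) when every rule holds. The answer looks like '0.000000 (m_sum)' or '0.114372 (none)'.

m-sum 0 ✓  L=20 even ✓  3≤7≤13 ✓
Π(2lᵢ+1) = 11×17×15 = 2805
triangle coeff Δ(5,8,7) = 1/814773960
Σ_t [1,5]: t=1:−1/87091200 t=2:+1/4976640 t=3:−1/2073600 t=4:+1/4976640 t=5:−1/87091200 = -1/9676800
(3j)²=360/46189 [(5 8 7; 0 0 0)], sign=+1
Σ_t [5,5]: t=5:−1/10450944000 = -1/10450944000
(3j)²=11/6460 [(5 8 7; -4 -3 7)], sign=-1
⇒ 4πI² = 2970/79781
I = (-1)√(2970/79781/(4π)) = -0.05442815
No selection rule forces the value: the integral is nonzero (none).

-0.054428 (none)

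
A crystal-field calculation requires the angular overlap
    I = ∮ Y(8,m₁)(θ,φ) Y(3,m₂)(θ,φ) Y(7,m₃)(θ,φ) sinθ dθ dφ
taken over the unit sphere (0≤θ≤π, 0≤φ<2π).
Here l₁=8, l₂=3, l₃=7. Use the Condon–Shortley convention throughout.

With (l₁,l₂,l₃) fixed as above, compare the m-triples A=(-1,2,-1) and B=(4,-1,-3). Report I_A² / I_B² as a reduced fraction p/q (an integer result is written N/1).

53760/68651

Shared (l₁,l₂,l₃)=(8,3,7): N and (l;000)² cancel in I_A²/I_B².
A: Δ = 4!·12!·2!/19! = 1/5290740; Racah Σ t=3..4: t=3:−1/6220800 t=4:+1/14515200 = -1/10886400; ⇒ 3j(8 3 7; -1 2 -1)² = 128/12597, sgn -1
B: Δ = 4!·12!·2!/19! = 1/5290740; Racah Σ t=0..2: t=0:+1/46448640 t=1:−1/13063680 t=2:+1/58060800 = -79/2090188800; ⇒ 3j(8 3 7; 4 -1 -3)² = 68651/5290740, sgn -1
I_A²/I_B² = (128/12597)/(68651/5290740) = 53760/68651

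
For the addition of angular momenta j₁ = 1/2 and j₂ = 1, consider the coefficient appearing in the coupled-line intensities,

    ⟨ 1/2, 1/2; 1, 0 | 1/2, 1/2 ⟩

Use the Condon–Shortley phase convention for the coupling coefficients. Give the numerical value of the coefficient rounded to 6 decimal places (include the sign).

j₁+j₂−J=1  J+j₁−j₂=0  J−j₁+j₂=1  j₁+j₂+J+1=3
(j₁±m₁, j₂±m₂, J±M) = (1,0,1,1,1,0)
P² = 1/3
sum k=0..0:
  [0] +1/1 = 1
S = 1
C² = P²·S² = 1/3 ; C = +0.577350

+√(1/3) = +0.577350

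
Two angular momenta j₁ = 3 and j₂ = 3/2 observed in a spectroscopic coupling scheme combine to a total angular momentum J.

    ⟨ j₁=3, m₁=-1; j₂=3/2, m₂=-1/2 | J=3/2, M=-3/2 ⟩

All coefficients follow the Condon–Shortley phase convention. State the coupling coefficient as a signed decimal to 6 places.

j₁+j₂−J=3  J+j₁−j₂=3  J−j₁+j₂=0  j₁+j₂+J+1=7
(j₁±m₁, j₂±m₂, J±M) = (2,4,1,2,0,3)
P² = 576/35
sum k=1..1:
  [1] −1/12 = -1/12
S = -1/12
C² = P²·S² = 4/35 ; C = -0.338062

-0.338062  (= −√(4/35))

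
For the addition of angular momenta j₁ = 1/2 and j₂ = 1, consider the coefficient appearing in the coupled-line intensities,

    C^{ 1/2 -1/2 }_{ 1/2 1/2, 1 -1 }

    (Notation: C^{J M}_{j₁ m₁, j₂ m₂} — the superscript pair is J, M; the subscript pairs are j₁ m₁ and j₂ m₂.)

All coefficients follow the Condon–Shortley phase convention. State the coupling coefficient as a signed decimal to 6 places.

√[2·1!0!1!/3! · 1!0!0!2!0!1!] = √(2/3)
  +(−1)^0/∏(0,1,0,0,0,1)! = 1  (running 1)
⟨..|..⟩ = √(2/3)·(1) = +0.816497

+0.816497  (= +√(2/3))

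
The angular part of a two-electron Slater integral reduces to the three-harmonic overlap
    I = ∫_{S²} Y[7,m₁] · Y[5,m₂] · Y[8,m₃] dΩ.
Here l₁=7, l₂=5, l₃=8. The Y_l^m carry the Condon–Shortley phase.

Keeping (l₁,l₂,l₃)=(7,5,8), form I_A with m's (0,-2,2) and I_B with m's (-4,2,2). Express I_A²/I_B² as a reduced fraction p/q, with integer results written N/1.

10086/77

Shared (l₁,l₂,l₃)=(7,5,8): N and (l;000)² cancel in I_A²/I_B².
A: Δ = 4!·10!·6!/21! = 1/814773960; Racah Σ t=0..3: t=0:+1/26127360 t=1:−1/4976640 t=2:+1/6912000 t=3:−1/74649600 = -41/1306368000; ⇒ 3j(7 5 8; 0 -2 2)² = 1681/692835, sgn -1
B: Δ = 4!·10!·6!/21! = 1/814773960; Racah Σ t=1..4: t=1:−1/15676416000 t=2:+1/174182400 t=3:−1/23224320 t=4:+1/26127360 = 1/1119744000; ⇒ 3j(7 5 8; -4 2 2)² = 7/377910, sgn +1
I_A²/I_B² = (1681/692835)/(7/377910) = 10086/77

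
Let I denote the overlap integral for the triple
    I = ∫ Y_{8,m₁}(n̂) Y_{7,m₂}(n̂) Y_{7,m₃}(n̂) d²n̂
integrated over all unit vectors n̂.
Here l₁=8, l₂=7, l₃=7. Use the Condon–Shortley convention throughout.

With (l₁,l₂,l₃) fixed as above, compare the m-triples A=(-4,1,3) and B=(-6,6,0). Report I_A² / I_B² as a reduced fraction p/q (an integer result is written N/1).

4224/28561

Shared (l₁,l₂,l₃)=(8,7,7): N and (l;000)² cancel in I_A²/I_B².
A: Δ = 8!·8!·6!/23! = 1/22086194130; Racah Σ t=4..8: t=4:+1/1114767360 t=5:−1/130636800 t=6:+1/99532800 t=7:−1/435456000 t=8:+1/16721510400 = 11/10450944000; ⇒ 3j(8 7 7; -4 1 3)² = 704/482885, sgn +1
B: Δ = 8!·8!·6!/23! = 1/22086194130; Racah Σ t=7..8: t=7:−1/18289152000 t=8:+1/6967296000 = 13/146313216000; ⇒ 3j(8 7 7; -6 6 0)² = 2197/222870, sgn -1
I_A²/I_B² = (704/482885)/(2197/222870) = 4224/28561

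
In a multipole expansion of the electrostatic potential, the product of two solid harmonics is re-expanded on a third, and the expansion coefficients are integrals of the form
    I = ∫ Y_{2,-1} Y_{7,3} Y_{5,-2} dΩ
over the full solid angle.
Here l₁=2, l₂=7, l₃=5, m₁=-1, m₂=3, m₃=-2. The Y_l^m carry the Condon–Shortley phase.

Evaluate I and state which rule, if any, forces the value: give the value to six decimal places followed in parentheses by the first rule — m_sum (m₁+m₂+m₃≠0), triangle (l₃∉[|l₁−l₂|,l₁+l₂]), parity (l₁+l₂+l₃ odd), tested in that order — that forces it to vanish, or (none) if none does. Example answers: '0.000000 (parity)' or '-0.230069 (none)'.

Rules hold: Σm=0, L=14 even, 5≤5≤9.
N = 5·15·11 = 825
Δ = 4!·0!·10!/15! = 1/15015
Racah Σ t=2..2: t=2:+1/57600 = 1/57600
⇒ 3j(2 7 5; 0 0 0)² = 21/715, sgn -1
Racah Σ t=3..3: t=3:−1/181440 = -1/181440
⇒ 3j(2 7 5; -1 3 -2)² = 32/1001, sgn +1
4πI² = N·(3j₀)²·(3jₘ)² = 1440/1859
I = -1·√(0.77461/4π) = -0.24827707
No selection rule forces the value: the integral is nonzero (none).

-0.248277 (none)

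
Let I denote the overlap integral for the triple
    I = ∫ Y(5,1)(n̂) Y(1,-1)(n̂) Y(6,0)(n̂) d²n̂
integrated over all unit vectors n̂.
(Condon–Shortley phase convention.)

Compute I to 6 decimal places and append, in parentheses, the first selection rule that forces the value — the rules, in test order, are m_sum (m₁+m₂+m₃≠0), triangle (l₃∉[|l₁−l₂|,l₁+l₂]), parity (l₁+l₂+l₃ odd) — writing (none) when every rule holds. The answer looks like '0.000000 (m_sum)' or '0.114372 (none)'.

0.158246 (none)

Checks pass: Σm=0; 12 even; l₃=6∈[4,6].
(2·5+1)(2·1+1)(2·6+1) = 429
Δ: 0! 10! 2! / 13! → 1/858
sum: t=0:+1/14400 = 1/14400
3j²(5 1 6; 0 0 0) = Δ·Π!·Σ² = 6/143  (sign +1)
sum: t=0:+1/34560 = 1/34560
3j²(5 1 6; 1 -1 0) = Δ·Π!·Σ² = 5/286  (sign +1)
combine: 4πI² = 429·6/143·5/286 = 45/143
take √, sign +1: I = 0.15824621
No selection rule forces the value: the integral is nonzero (none).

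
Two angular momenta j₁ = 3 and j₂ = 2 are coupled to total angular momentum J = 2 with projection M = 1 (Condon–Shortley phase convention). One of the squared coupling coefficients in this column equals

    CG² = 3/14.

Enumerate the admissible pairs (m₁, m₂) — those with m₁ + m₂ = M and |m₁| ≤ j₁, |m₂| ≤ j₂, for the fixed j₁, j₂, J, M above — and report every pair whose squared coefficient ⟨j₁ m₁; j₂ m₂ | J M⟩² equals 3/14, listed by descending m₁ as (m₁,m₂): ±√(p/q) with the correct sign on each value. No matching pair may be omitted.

Admissible pairs with m₁+m₂ = M = 1: (-1,2), (0,1), (1,0), (2,-1), (3,-2)
  (m₁,m₂)=(3,-2): CG² = 5/14, CG = +√(5/14)
  (m₁,m₂)=(2,-1): CG² = 0/1, CG = 0
  (m₁,m₂)=(1,0): CG² = 1/7, CG = −√(1/7)
  (m₁,m₂)=(0,1): CG² = 2/7, CG = +√(2/7)
  (m₁,m₂)=(-1,2): CG² = 3/14, CG = −√(3/14)   ← matches the target
Pairs with CG² = 3/14: (-1,2): −√(3/14)

(-1,2): −√(3/14)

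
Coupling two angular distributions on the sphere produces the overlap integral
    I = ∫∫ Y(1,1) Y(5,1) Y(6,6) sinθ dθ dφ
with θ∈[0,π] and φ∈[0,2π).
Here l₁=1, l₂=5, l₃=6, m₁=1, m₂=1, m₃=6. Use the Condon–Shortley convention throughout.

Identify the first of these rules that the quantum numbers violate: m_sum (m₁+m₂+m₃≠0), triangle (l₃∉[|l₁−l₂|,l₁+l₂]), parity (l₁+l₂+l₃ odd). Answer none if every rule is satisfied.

m_sum

Σmᵢ = 8  ✗
l₃∈[|l₁−l₂|,l₁+l₂]=[4,6], have l₃=6
Σlᵢ = 12 ⇒ even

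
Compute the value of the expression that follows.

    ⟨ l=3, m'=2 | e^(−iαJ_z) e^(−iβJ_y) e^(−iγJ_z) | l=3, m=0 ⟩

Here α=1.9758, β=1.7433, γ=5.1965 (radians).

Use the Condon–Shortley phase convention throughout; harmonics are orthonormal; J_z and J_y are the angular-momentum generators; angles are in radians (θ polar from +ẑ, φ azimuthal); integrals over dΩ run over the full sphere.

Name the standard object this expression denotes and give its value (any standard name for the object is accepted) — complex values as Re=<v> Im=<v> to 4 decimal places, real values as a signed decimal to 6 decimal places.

Wigner D-matrix element, Re=0.1573 Im=-0.1652

This is a Wigner D-matrix element — the rotation-matrix element ⟨l m'| R(α,β,γ) |l m⟩ in the angular-momentum basis.
D^3_{2,0}(1.9758,1.7433,5.1965) = e^{-i·2·1.9758}·d^3_{2,0}(1.7433)·e^{-i·0·5.1965}. Compute d first:
Half-angle: c=0.643565, s=0.765392. N=√(120·1·6·6)=65.726707
k: max(0,(0)−(2))=0 … min(3+(0),3−(2))=1
  k=0: (−1)^2·65.7267/(12)·0.6436^4·0.7654^2 = +0.550423
  k=1: (−1)^3·65.7267/(12)·0.6436^2·0.7654^4 = -0.778539
d^3_{2,0}(1.7433) = +0.550423 -0.778539 = -0.228115
D = (-0.689493+0.724292i)·(-0.228115)·(+1.000000+0.000000i) = +0.157284-0.165222i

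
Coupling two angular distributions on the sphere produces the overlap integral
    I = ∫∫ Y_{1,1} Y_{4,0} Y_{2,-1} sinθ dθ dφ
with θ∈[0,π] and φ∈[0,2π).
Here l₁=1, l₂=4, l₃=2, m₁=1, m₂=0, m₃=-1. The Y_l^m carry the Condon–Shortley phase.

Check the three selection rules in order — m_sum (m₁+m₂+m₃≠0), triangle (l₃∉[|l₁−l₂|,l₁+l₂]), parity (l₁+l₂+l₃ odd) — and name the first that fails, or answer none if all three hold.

azimuthal sum: 1 + 0 − 1 = 0  ✓
l₃ must lie in [3,5]; have l₃=2  ✗
L = 1 + 4 + 2 = 7 (odd)

triangle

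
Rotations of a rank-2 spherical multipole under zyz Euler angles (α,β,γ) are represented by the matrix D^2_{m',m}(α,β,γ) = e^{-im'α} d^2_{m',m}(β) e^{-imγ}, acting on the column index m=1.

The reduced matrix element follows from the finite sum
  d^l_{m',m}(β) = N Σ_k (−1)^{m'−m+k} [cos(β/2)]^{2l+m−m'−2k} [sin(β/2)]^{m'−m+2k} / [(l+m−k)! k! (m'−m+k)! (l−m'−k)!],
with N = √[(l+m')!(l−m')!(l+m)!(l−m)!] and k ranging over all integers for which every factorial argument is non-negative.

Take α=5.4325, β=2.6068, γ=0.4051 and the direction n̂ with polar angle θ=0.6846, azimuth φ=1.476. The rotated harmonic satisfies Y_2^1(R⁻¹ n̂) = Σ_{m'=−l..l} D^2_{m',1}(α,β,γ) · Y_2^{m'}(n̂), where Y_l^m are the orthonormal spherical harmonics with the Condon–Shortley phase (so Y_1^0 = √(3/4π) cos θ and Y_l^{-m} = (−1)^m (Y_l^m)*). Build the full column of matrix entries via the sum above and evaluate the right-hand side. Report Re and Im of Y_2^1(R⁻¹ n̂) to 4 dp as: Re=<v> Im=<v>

Re=0.1107 Im=0.2958

Need the full column D^2_{m',1} for m'=−2..2 at α=5.4325, β=2.6068, γ=0.4051.
cos(β/2)=0.264221, sin(β/2)=0.964462
d^2_{-2,1}: single k=3 term ⇒ +0.474082;  D = -0.241981-0.407675i
d^2_{-1,1}: k∈[2..3] ⇒ +0.194817 -0.865248 = -0.670431;  D = -0.207718+0.637441i
d^2_{0,1}: k∈[1..2] ⇒ +0.043578 -0.580629 = -0.537051;  D = -0.493584+0.211658i
d^2_{1,1}: k∈[0..1] ⇒ +0.004874 -0.194817 = -0.189943;  D = -0.171397-0.081863i
d^2_{2,1}: single k=0 term ⇒ -0.035581;  D = -0.009646-0.034249i
Y_2^{m'}(θ=0.6846,φ=1.476) and Σ D·Y over m':
  (-0.2420-0.4077i)·(-0.1517-0.0291i)  (-0.2077+0.6374i)·(+0.0358-0.3768i)  (-0.4936+0.2117i)·(+0.2524+0.0000i)  (-0.1714-0.0819i)·(-0.0358-0.3768i)  (-0.0096-0.0342i)·(-0.1517+0.0291i)
Y_2^1(R⁻¹ n̂) = +0.110722+0.295828i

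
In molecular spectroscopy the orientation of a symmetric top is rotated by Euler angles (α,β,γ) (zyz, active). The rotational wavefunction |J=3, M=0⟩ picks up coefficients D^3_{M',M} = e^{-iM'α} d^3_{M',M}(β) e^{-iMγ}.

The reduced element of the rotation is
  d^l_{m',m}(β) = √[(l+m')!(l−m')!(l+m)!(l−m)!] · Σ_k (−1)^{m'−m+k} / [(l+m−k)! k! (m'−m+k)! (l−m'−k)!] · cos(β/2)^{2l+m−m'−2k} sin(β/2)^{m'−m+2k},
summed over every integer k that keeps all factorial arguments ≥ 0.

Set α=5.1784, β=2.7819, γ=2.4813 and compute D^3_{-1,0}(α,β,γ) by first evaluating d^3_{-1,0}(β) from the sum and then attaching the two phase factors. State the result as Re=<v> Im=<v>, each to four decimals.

D^3_{-1,0}(5.1784,2.7819,2.4813) = e^{-i·-1·5.1784}·d^3_{-1,0}(2.7819)·e^{-i·0·2.4813}. Compute d first:
Half-angle: c=0.178878, s=0.983871. N=√(2·24·6·6)=41.569219
The bounds max(0,m−m')=1 and min(l+m,l−m')=3 give 3 terms
  k=1: (−1)^0·41.5692/(12)·0.1789^5·0.9839^1 = +0.000624
  k=2: (−1)^1·41.5692/(4)·0.1789^3·0.9839^3 = -0.056650
  k=3: (−1)^2·41.5692/(12)·0.1789^1·0.9839^5 = +0.571268
d^3_{-1,0}(2.7819) = +0.000624 -0.056650 +0.571268 = +0.515242
Attach z-rotation phases: D = e^{-i(-1)(5.1784)}·(+0.515242)·e^{-i(0)(2.4813)} = +0.231512-0.460300i

Re=0.2315 Im=-0.4603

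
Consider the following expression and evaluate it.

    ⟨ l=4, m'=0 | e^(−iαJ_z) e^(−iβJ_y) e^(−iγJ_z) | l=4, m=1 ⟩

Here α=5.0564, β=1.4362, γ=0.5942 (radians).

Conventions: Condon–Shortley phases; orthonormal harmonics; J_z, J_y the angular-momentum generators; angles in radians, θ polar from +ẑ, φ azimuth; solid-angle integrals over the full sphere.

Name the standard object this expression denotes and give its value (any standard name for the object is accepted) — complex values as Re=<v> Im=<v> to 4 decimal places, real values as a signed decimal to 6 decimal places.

This is a Wigner D-matrix element — the rotation-matrix element ⟨l m'| R(α,β,γ) |l m⟩ in the angular-momentum basis.
First d^4_{0,1}(β=1.4362), then the phase factors e^{-i(0)α} and e^{-i(1)γ}:
c=cos(1.436200/2)=0.753057, s=sin(1.436200/2)=0.657955; N=√[24·24·120·6]=643.987578
Admissible k: 1..4 (factorial args all ≥0)
  k=1: (−1)^0·643.9876/(144)·0.7531^7·0.6580^1 = +0.404117
  k=2: (−1)^1·643.9876/(24)·0.7531^5·0.6580^3 = -1.850950
  k=3: (−1)^2·643.9876/(24)·0.7531^3·0.6580^5 = +1.412965
  k=4: (−1)^3·643.9876/(144)·0.7531^1·0.6580^7 = -0.179770
d^4_{0,1}(1.4362) = +0.404117 -1.850950 +1.412965 -0.179770 = -0.213639
D = (+1.000000+0.000000i)·(-0.213639)·(+0.828597-0.559846i) = -0.177020+0.119605i

Wigner D-matrix element, Re=-0.1770 Im=0.1196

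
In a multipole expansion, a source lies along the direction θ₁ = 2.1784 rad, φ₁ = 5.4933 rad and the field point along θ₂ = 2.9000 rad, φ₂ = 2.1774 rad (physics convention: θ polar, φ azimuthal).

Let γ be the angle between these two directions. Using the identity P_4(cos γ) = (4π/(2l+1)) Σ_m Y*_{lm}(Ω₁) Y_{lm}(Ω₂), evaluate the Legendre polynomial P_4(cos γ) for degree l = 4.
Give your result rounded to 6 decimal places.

-0.039156

Addition theorem: P_4(cos γ) = (4π/9) Σ_m Y*_{lm}(Ω₁) Y_{lm}(Ω₂), m = −4…4:
  term(m=-4) = 0.00022 + 0.00019j   from Y*(Ω₁)=-0.20104 + 0.00361j, Y(Ω₂)=-0.00109 - 0.00095j
  term(m=-3) = -0.00570 - 0.00329j   from Y*(Ω₁)=0.28338 + 0.27585j, Y(Ω₂)=-0.01613 + 0.00410j
  term(m=-2) = 0.02912 + 0.01058j   from Y*(Ω₁)=-0.00259 - 0.28896j, Y(Ω₂)=-0.03753 + 0.10043j
  term(m=-1) = 0.06207 + 0.01093j   from Y*(Ω₁)=0.11215 - 0.11316j, Y(Ω₂)=0.22550 + 0.32499j
  term(m=+0) = -0.19946 + 0.00000j   from Y*(Ω₁)=-0.32369 + 0.00000j, Y(Ω₂)=0.61621 + 0.00000j
  term(m=+1) = 0.06207 - 0.01093j   from Y*(Ω₁)=-0.11215 - 0.11316j, Y(Ω₂)=-0.22550 + 0.32499j
  term(m=+2) = 0.02912 - 0.01058j   from Y*(Ω₁)=-0.00259 + 0.28896j, Y(Ω₂)=-0.03753 - 0.10043j
  term(m=+3) = -0.00570 + 0.00329j   from Y*(Ω₁)=-0.28338 + 0.27585j, Y(Ω₂)=0.01613 + 0.00410j
  term(m=+4) = 0.00022 - 0.00019j   from Y*(Ω₁)=-0.20104 - 0.00361j, Y(Ω₂)=-0.00109 + 0.00095j
Total Σ_m = -0.02804 - 0.00000j. Multiply by 1.396263: -0.03916 - 0.00000j. P_4(cos γ) = -0.039156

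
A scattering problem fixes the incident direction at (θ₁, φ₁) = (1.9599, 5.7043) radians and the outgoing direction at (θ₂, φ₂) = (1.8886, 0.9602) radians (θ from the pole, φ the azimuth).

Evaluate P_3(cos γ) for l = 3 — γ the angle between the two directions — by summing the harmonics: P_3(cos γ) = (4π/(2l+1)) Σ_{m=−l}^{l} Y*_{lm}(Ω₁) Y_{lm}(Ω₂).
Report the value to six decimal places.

Expand P_3 via completeness: Σ_{m} conj(Y_{3,m}) at Ω₁ times Y_{3,m} at Ω₂ —
  [-3]  conj(Y_{3,-3})(Ω₁) = -0.054562-0.325945i ; Y_{3,-3}(Ω₂) = -0.345520-0.092283i ; Δ = -0.011227+0.117656i
  [-2]  conj(Y_{3,-2})(Ω₁) = -0.133221+0.303995i ; Y_{3,-2}(Ω₂) = +0.098705+0.270736i ; Δ = -0.095452-0.006062i
  [-1]  conj(Y_{3,-1})(Ω₁) = -0.070193+0.045877i ; Y_{3,-1}(Ω₂) = -0.090082+0.128725i ; Δ = +0.000418-0.013168i
  [+0]  conj(Y_{3,0})(Ω₁) = +0.322836-0.000000i ; Y_{3,0}(Ω₂) = +0.292900+0.000000i ; Δ = +0.094559+0.000000i
  [+1]  conj(Y_{3,1})(Ω₁) = +0.070193+0.045877i ; Y_{3,1}(Ω₂) = +0.090082+0.128725i ; Δ = +0.000418+0.013168i
  [+2]  conj(Y_{3,2})(Ω₁) = -0.133221-0.303995i ; Y_{3,2}(Ω₂) = +0.098705-0.270736i ; Δ = -0.095452+0.006062i
  [+3]  conj(Y_{3,3})(Ω₁) = +0.054562-0.325945i ; Y_{3,3}(Ω₂) = +0.345520-0.092283i ; Δ = -0.011227-0.117656i
Total Σ_m = -0.117964-0.000000i. Multiply by 1.795196: -0.211768-0.000000i. P_3(cos γ) = -0.211768

-0.211768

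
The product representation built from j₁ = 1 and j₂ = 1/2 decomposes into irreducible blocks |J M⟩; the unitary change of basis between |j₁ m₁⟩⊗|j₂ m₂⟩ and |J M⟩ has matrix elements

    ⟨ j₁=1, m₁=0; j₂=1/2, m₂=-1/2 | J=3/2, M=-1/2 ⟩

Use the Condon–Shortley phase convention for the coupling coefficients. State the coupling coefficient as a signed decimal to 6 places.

triangle: 0!·2!·1!/4! = 2/24
(j±m)!: 1!·1!·0!·1!·1!·2! = 2
prefactor² = (2J+1)·Δ·N² = 2/3
  k=0: +1/(0!·0!·1!·0!·1!·1!) = 1
Σ = 1  ⇒  CG² = 2/3·1² = 2/3
CG = +√(2/3) = +0.816497

+0.816497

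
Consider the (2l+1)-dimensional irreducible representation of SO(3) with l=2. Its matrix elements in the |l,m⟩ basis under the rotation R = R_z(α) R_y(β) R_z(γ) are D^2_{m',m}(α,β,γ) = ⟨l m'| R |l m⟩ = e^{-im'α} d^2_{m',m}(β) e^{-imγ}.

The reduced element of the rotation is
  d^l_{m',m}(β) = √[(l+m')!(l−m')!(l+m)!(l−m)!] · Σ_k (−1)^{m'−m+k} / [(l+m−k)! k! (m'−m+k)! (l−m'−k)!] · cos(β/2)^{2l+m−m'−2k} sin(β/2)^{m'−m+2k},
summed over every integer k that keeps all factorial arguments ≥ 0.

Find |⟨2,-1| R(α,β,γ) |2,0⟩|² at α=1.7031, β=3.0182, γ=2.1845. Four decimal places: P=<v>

P=0.0224

Split into d^2_{-1,0}(β=3.0182) × two z-phases.
c=cos(3.018200/2)=0.061657, s=sin(3.018200/2)=0.998097; N=√[1·6·2·2]=4.898979
The bounds max(0,m−m')=1 and min(l+m,l−m')=2 give 2 terms
  k=1: (−1)^0·4.8990/(2)·0.0617^3·0.9981^1 = +0.000573
  k=2: (−1)^1·4.8990/(2)·0.0617^1·0.9981^3 = -0.150168
d^2_{-1,0}(3.0182) = +0.000573 -0.150168 = -0.149595
|D^2_{-1,0}|² = |d^2_{-1,0}(β)|² = (-0.149595)² = 0.022379 (the z-rotation phases have unit modulus)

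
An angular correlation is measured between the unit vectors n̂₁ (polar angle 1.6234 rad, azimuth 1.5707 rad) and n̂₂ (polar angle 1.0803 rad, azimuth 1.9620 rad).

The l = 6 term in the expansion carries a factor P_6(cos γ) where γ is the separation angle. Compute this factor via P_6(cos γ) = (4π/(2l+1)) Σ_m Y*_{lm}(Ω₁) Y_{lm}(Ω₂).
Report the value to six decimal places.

Term-by-term m-sum for l=6 (normalisation 4π/13 = 0.966644):
  term(m=-6) = -0.076445-0.077740i   from Y*(Ω₁)=-0.479089+0.000277i, Y(Ω₂)=+0.159471+0.162358i
  term(m=-5) = +0.013840+0.034085i   from Y*(Ω₁)=-0.000042-0.087382i, Y(Ω₂)=-0.390145+0.158196i
  term(m=-4) = -0.000599+0.107075i   from Y*(Ω₁)=-0.344021+0.000133i, Y(Ω₂)=+0.001862-0.311244i
  term(m=-3) = -0.004610+0.010999i   from Y*(Ω₁)=-0.000029-0.101286i, Y(Ω₂)=-0.108582-0.045548i
  term(m=-2) = -0.075962+0.075538i   from Y*(Ω₁)=-0.308714+0.000059i, Y(Ω₂)=+0.246107-0.244639i
  term(m=-1) = +0.000540-0.000223i   from Y*(Ω₁)=-0.000010-0.106369i, Y(Ω₂)=+0.002096+0.005081i
  term(m=+0) = -0.101169-0.000000i   from Y*(Ω₁)=-0.299546-0.000000i, Y(Ω₂)=+0.337743+0.000000i
  term(m=+1) = +0.000540+0.000223i   from Y*(Ω₁)=+0.000010-0.106369i, Y(Ω₂)=-0.002096+0.005081i
  term(m=+2) = -0.075962-0.075538i   from Y*(Ω₁)=-0.308714-0.000059i, Y(Ω₂)=+0.246107+0.244639i
  term(m=+3) = -0.004610-0.010999i   from Y*(Ω₁)=+0.000029-0.101286i, Y(Ω₂)=+0.108582-0.045548i
  term(m=+4) = -0.000599-0.107075i   from Y*(Ω₁)=-0.344021-0.000133i, Y(Ω₂)=+0.001862+0.311244i
  term(m=+5) = +0.013840-0.034085i   from Y*(Ω₁)=+0.000042-0.087382i, Y(Ω₂)=+0.390145+0.158196i
  term(m=+6) = -0.076445+0.077740i   from Y*(Ω₁)=-0.479089-0.000277i, Y(Ω₂)=+0.159471-0.162358i
Σ over m = -0.387642+0.000000i; ×(4π/13) → -0.374712+0.000000i. Real part: -0.374712

-0.374712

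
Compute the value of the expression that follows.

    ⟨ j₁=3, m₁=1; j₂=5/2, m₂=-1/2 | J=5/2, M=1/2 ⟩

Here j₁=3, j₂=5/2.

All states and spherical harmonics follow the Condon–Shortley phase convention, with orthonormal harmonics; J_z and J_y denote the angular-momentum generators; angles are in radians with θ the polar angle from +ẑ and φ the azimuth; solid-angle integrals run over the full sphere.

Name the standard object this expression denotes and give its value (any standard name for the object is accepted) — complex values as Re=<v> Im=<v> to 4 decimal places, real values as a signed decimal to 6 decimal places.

Clebsch–Gordan coefficient, −√(8/35) ≈ -0.478091

This is a Clebsch–Gordan (vector-coupling) coefficient.
j₁+j₂−J=3  J+j₁−j₂=3  J−j₁+j₂=2  j₁+j₂+J+1=9
(j₁±m₁, j₂±m₂, J±M) = (4,2,2,3,3,2)
P² = 288/35
sum k=0..2:
  [0] +1/24 = 1/24
  [1] −1/4 = -1/4
  [2] +1/24 = 1/24
S = -1/6
C² = P²·S² = 8/35 ; C = -0.478091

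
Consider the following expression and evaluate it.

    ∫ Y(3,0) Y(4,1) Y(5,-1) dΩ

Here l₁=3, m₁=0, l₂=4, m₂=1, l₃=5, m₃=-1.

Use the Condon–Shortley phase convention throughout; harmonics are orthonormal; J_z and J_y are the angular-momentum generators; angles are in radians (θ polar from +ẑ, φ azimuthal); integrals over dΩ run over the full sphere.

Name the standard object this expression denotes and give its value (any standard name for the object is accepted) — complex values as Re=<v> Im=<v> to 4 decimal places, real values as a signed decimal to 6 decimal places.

Gaunt coefficient, -0.115089

This is a Gaunt coefficient — the integral of a triple product of spherical harmonics over the sphere.
m-sum 0 ✓  L=12 even ✓  1≤5≤7 ✓
Π(2lᵢ+1) = 7×9×11 = 693
triangle coeff Δ(3,4,5) = 1/180180
Σ_t [0,2]: t=0:+1/576 t=1:−1/144 t=2:+1/576 = -1/288
(3j)²=20/1001 [(3 4 5; 0 0 0)], sign=+1
Σ_t [0,2]: t=0:+1/1440 t=1:−1/192 t=2:+1/432 = -19/8640
(3j)²=361/30030 [(3 4 5; 0 1 -1)], sign=-1
⇒ 4πI² = 2166/13013
I = (-1)√(2166/13013/(4π)) = -0.11508947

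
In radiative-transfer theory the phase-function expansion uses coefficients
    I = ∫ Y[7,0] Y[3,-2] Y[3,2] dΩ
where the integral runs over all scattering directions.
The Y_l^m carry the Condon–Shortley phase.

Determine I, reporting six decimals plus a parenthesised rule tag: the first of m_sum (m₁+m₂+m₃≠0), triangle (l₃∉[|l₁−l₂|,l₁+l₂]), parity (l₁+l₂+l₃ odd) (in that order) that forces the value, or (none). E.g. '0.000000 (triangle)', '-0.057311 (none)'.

0.000000 (triangle)

triangle: need 4≤l₃≤10, have 3; I=0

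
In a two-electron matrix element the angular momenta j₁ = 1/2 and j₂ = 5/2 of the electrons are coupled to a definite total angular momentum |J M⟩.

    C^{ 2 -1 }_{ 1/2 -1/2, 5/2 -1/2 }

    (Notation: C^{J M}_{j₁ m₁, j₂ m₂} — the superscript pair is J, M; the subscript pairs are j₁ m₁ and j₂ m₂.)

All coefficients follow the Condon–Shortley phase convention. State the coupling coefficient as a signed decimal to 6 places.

√[5·1!0!4!/6! · 0!1!2!3!1!3!] = √(12)
  +(−1)^1/∏(1,0,0,1,0,3)! = -1/6  (running -1/6)
⟨..|..⟩ = √(12)·(-1/6) = -0.577350

−√(1/3) ≈ -0.577350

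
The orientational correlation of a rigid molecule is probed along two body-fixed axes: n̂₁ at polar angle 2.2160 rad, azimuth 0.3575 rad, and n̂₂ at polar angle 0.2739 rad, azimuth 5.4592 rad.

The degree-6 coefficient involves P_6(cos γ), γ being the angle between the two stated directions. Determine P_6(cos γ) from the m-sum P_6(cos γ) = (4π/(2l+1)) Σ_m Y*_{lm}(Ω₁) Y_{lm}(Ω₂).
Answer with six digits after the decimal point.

0.324922

Addition theorem: P_6(cos γ) = (4π/13) Σ_m Y*_{lm}(Ω₁) Y_{lm}(Ω₂), m = −6…6:
  term(m=-6) = (0.000016, 0.000017)   from Y*(Ω₁)=(-0.068259, 0.105515), Y(Ω₂)=(0.000043, -0.000184)
  term(m=-5) = (-0.000711, 0.000280)   from Y*(Ω₁)=(0.070450, -0.319995), Y(Ω₂)=(-0.001303, -0.001935)
  term(m=-4) = (0.000103, -0.007603)   from Y*(Ω₁)=(0.060760, 0.428690), Y(Ω₂)=(-0.017352, -0.002700)
  term(m=-3) = (0.016051, 0.006841)   from Y*(Ω₁)=(-0.093385, -0.171635), Y(Ω₂)=(-0.070012, 0.055426)
  term(m=-2) = (0.053320, -0.052602)   from Y*(Ω₁)=(-0.187402, -0.162713), Y(Ω₂)=(-0.023267, 0.300892)
  term(m=-1) = (0.068500, 0.166971)   from Y*(Ω₁)=(0.284320, 0.106208), Y(Ω₂)=(0.403933, 0.436374)
  term(m=+0) = (0.061577, 0.000000)   from Y*(Ω₁)=(0.171704, -0.000000), Y(Ω₂)=(0.358621, 0.000000)
  term(m=+1) = (0.068500, -0.166971)   from Y*(Ω₁)=(-0.284320, 0.106208), Y(Ω₂)=(-0.403933, 0.436374)
  term(m=+2) = (0.053320, 0.052602)   from Y*(Ω₁)=(-0.187402, 0.162713), Y(Ω₂)=(-0.023267, -0.300892)
  term(m=+3) = (0.016051, -0.006841)   from Y*(Ω₁)=(0.093385, -0.171635), Y(Ω₂)=(0.070012, 0.055426)
  term(m=+4) = (0.000103, 0.007603)   from Y*(Ω₁)=(0.060760, -0.428690), Y(Ω₂)=(-0.017352, 0.002700)
  term(m=+5) = (-0.000711, -0.000280)   from Y*(Ω₁)=(-0.070450, -0.319995), Y(Ω₂)=(0.001303, -0.001935)
  term(m=+6) = (0.000016, -0.000017)   from Y*(Ω₁)=(-0.068259, -0.105515), Y(Ω₂)=(0.000043, 0.000184)
Total Σ_m = (0.336134, -0.000000). Multiply by 0.966644: (0.324922, -0.000000). P_6(cos γ) = 0.324922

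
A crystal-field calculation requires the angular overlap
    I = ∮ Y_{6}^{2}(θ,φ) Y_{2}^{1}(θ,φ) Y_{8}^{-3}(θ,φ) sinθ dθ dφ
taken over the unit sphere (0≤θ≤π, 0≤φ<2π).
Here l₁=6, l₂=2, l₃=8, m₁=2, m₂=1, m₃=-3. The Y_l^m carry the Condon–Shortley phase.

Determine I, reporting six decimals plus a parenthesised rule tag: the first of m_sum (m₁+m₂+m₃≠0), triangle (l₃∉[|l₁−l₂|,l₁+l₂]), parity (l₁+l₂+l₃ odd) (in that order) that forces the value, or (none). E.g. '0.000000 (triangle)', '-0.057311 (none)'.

-0.243748 (none)

Rules hold: Σm=0, L=16 even, 4≤8≤8.
N = 13·5·17 = 1105
Δ = 0!·12!·4!/17! = 1/30940
Racah Σ t=0..0: t=0:+1/2073600 = 1/2073600
⇒ 3j(6 2 8; 0 0 0)² = 28/1105, sgn +1
Racah Σ t=0..0: t=0:+1/5806080 = 1/5806080
⇒ 3j(6 2 8; 2 1 -3)² = 165/6188, sgn -1
4πI² = N·(3j₀)²·(3jₘ)² = 165/221
I = -1·√(0.746606/4π) = -0.24374791
No selection rule forces the value: the integral is nonzero (none).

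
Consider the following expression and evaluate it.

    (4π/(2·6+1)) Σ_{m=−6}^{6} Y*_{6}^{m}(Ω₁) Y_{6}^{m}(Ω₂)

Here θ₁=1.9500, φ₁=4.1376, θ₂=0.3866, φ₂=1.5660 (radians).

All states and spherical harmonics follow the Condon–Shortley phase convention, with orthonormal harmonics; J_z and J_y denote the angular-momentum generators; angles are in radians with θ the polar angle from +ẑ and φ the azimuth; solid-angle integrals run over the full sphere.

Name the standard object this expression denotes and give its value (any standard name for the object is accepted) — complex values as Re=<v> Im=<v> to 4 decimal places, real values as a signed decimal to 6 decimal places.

Legendre polynomial (addition theorem), +0.071237

This sum is the spherical-harmonic addition theorem: it equals the Legendre polynomial P_l(cos γ) of the angle γ between the two directions.
Expand P_6 via completeness: Σ_{m} conj(Y_{6,m}) at Ω₁ times Y_{6,m} at Ω₂ —
  term(m=-6) = -0.000414+0.000118i   from Y*(Ω₁)=+0.295930-0.093863i, Y(Ω₂)=-0.001387-0.000040i
  term(m=-5) = -0.004848-0.001455i   from Y*(Ω₁)=+0.113339-0.413301i, Y(Ω₂)=+0.000283-0.011807i
  term(m=-4) = -0.005340-0.006223i   from Y*(Ω₁)=-0.089735-0.100603i, Y(Ω₂)=+0.060817+0.001167i
  term(m=-3) = +0.008331+0.059473i   from Y*(Ω₁)=+0.285139-0.044136i, Y(Ω₂)=-0.002995+0.208113i
  term(m=-2) = -0.045305+0.098574i   from Y*(Ω₁)=+0.097328-0.217234i, Y(Ω₂)=-0.455729-0.004372i
  term(m=-1) = +0.091881-0.058892i   from Y*(Ω₁)=+0.116199+0.179389i, Y(Ω₂)=+0.002449-0.510602i
  term(m=+0) = -0.014916+0.000000i   from Y*(Ω₁)=+0.258588-0.000000i, Y(Ω₂)=-0.057682+0.000000i
  term(m=+1) = +0.091881+0.058892i   from Y*(Ω₁)=-0.116199+0.179389i, Y(Ω₂)=-0.002449-0.510602i
  term(m=+2) = -0.045305-0.098574i   from Y*(Ω₁)=+0.097328+0.217234i, Y(Ω₂)=-0.455729+0.004372i
  term(m=+3) = +0.008331-0.059473i   from Y*(Ω₁)=-0.285139-0.044136i, Y(Ω₂)=+0.002995+0.208113i
  term(m=+4) = -0.005340+0.006223i   from Y*(Ω₁)=-0.089735+0.100603i, Y(Ω₂)=+0.060817-0.001167i
  term(m=+5) = -0.004848+0.001455i   from Y*(Ω₁)=-0.113339-0.413301i, Y(Ω₂)=-0.000283-0.011807i
  term(m=+6) = -0.000414-0.000118i   from Y*(Ω₁)=+0.295930+0.093863i, Y(Ω₂)=-0.001387+0.000040i
Total Σ_m = +0.073695+0.000000i. Multiply by 0.966644: +0.071237+0.000000i. P_6(cos γ) = 0.071237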